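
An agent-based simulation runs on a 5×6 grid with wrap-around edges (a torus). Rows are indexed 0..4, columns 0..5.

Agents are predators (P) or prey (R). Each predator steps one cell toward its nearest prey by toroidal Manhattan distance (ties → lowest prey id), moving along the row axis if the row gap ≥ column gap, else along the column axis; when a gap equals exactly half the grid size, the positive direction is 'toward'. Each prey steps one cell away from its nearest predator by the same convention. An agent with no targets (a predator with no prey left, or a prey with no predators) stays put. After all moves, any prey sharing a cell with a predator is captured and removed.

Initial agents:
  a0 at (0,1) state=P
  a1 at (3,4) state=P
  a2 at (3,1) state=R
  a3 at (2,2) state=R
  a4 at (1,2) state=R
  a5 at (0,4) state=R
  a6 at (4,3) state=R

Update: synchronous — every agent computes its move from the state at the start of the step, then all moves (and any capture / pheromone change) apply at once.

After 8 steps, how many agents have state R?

5

t=1: a0@(4,1):P a1@(4,4):P a2@(2,1):R a3@(3,2):R a4@(2,2):R a5@(1,4):R a6@(0,3):R
t=2: a0@(3,1):P a1@(0,4):P a2@(1,1):R a3@(2,2):R a4@(1,2):R a5@(2,4):R a6@(1,3):R
t=3: a0@(2,1):P a1@(1,4):P a2@(0,1):R a3@(1,2):R a4@(0,2):R a5@(3,4):R a6@(2,3):R
t=4: a0@(1,1):P a1@(1,3):P a2@(4,1):R a3@(0,2):R a4@(4,2):R a5@(4,4):R a6@(2,4):R
t=5: a0@(0,1):P a1@(0,3):P a2@(3,1):R a3@(4,2):R a4@(3,2):R a5@(3,4):R a6@(3,4):R
t=6: a0@(4,1):P a1@(4,3):P a2@(2,1):R a3@(3,2):R a4@(2,2):R a5@(2,4):R a6@(2,4):R
t=7: a0@(3,1):P a1@(3,3):P a2@(1,1):R a3@(2,2):R a4@(1,2):R a5@(1,4):R a6@(1,4):R
t=8: a0@(2,1):P a1@(2,3):P a2@(0,1):R a3@(1,2):R a4@(0,2):R a5@(0,4):R a6@(0,4):R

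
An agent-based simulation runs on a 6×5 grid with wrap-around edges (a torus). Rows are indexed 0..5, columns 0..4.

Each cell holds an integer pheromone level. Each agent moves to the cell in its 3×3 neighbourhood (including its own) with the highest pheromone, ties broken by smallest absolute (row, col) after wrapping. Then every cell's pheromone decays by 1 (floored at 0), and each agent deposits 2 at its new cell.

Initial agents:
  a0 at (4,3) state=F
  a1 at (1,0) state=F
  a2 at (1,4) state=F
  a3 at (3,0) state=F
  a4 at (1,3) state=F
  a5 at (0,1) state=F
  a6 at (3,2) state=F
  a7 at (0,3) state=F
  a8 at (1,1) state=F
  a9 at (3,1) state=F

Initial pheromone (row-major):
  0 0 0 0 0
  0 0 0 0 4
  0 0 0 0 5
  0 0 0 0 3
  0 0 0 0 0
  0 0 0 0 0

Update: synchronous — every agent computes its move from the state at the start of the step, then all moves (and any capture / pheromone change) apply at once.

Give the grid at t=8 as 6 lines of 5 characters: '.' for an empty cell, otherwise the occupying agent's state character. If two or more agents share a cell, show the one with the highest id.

t=1: a0@(3,4) a1@(2,4) a2@(2,4) a3@(2,4) a4@(2,4) a5@(0,0) a6@(2,1) a7@(1,4) a8@(0,0) a9@(2,0) | pheromone: 4 0 0 0 0 / 0 0 0 0 5 / 2 2 0 0 12 / 0 0 0 0 4 / 0 0 0 0 0 / 0 0 0 0 0
t=2: a0@(2,4) a1@(2,4) a2@(2,4) a3@(2,4) a4@(2,4) a5@(1,4) a6@(2,0) a7@(2,4) a8@(1,4) a9@(2,4) | pheromone: 3 0 0 0 0 / 0 0 0 0 8 / 3 1 0 0 25 / 0 0 0 0 3 / 0 0 0 0 0 / 0 0 0 0 0
t=3: a0@(2,4) a1@(2,4) a2@(2,4) a3@(2,4) a4@(2,4) a5@(2,4) a6@(2,4) a7@(2,4) a8@(2,4) a9@(2,4) | pheromone: 2 0 0 0 0 / 0 0 0 0 7 / 2 0 0 0 44 / 0 0 0 0 2 / 0 0 0 0 0 / 0 0 0 0 0
t=4: a0@(2,4) a1@(2,4) a2@(2,4) a3@(2,4) a4@(2,4) a5@(2,4) a6@(2,4) a7@(2,4) a8@(2,4) a9@(2,4) | pheromone: 1 0 0 0 0 / 0 0 0 0 6 / 1 0 0 0 63 / 0 0 0 0 1 / 0 0 0 0 0 / 0 0 0 0 0
t=5: a0@(2,4) a1@(2,4) a2@(2,4) a3@(2,4) a4@(2,4) a5@(2,4) a6@(2,4) a7@(2,4) a8@(2,4) a9@(2,4) | pheromone: 0 0 0 0 0 / 0 0 0 0 5 / 0 0 0 0 82 / 0 0 0 0 0 / 0 0 0 0 0 / 0 0 0 0 0
t=6: a0@(2,4) a1@(2,4) a2@(2,4) a3@(2,4) a4@(2,4) a5@(2,4) a6@(2,4) a7@(2,4) a8@(2,4) a9@(2,4) | pheromone: 0 0 0 0 0 / 0 0 0 0 4 / 0 0 0 0 101 / 0 0 0 0 0 / 0 0 0 0 0 / 0 0 0 0 0
t=7: a0@(2,4) a1@(2,4) a2@(2,4) a3@(2,4) a4@(2,4) a5@(2,4) a6@(2,4) a7@(2,4) a8@(2,4) a9@(2,4) | pheromone: 0 0 0 0 0 / 0 0 0 0 3 / 0 0 0 0 120 / 0 0 0 0 0 / 0 0 0 0 0 / 0 0 0 0 0
t=8: a0@(2,4) a1@(2,4) a2@(2,4) a3@(2,4) a4@(2,4) a5@(2,4) a6@(2,4) a7@(2,4) a8@(2,4) a9@(2,4) | pheromone: 0 0 0 0 0 / 0 0 0 0 2 / 0 0 0 0 139 / 0 0 0 0 0 / 0 0 0 0 0 / 0 0 0 0 0

.....
.....
....F
.....
.....
.....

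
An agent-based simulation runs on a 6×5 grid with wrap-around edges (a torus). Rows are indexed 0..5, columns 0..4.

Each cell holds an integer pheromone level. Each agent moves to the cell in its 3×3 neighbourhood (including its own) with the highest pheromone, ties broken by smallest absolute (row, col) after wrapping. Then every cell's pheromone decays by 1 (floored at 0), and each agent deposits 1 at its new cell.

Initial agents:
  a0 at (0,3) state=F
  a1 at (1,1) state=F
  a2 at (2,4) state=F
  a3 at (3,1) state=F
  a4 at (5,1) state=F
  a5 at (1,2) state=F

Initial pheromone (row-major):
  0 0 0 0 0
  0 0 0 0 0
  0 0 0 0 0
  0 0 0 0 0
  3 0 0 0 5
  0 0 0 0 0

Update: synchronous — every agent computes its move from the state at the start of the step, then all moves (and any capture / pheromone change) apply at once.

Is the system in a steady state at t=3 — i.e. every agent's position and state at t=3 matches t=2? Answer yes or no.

no

t=1: a0@(0,2) a1@(0,0) a2@(1,0) a3@(4,0) a4@(4,0) a5@(0,1) | pheromone: 1 1 1 0 0 / 1 0 0 0 0 / 0 0 0 0 0 / 0 0 0 0 0 / 4 0 0 0 4 / 0 0 0 0 0
t=2: a0@(0,1) a1@(0,0) a2@(0,0) a3@(4,0) a4@(4,0) a5@(0,0) | pheromone: 3 1 0 0 0 / 0 0 0 0 0 / 0 0 0 0 0 / 0 0 0 0 0 / 5 0 0 0 3 / 0 0 0 0 0
t=3: a0@(0,0) a1@(0,0) a2@(0,0) a3@(4,0) a4@(4,0) a5@(0,0) | pheromone: 6 0 0 0 0 / 0 0 0 0 0 / 0 0 0 0 0 / 0 0 0 0 0 / 6 0 0 0 2 / 0 0 0 0 0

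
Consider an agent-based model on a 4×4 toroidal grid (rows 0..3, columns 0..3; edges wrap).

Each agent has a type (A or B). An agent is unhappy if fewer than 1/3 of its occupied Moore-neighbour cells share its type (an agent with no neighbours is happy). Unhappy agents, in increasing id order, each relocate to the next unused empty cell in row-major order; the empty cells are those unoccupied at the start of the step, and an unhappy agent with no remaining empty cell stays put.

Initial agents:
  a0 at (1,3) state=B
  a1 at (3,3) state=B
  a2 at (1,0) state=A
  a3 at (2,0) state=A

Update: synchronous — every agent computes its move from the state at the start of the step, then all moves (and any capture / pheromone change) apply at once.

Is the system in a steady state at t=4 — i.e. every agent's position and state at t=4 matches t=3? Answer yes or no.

yes

t=1: a0@(0,0):B a1@(0,1):B a2@(1,0):A a3@(2,0):A
t=2: (unchanged — steady state)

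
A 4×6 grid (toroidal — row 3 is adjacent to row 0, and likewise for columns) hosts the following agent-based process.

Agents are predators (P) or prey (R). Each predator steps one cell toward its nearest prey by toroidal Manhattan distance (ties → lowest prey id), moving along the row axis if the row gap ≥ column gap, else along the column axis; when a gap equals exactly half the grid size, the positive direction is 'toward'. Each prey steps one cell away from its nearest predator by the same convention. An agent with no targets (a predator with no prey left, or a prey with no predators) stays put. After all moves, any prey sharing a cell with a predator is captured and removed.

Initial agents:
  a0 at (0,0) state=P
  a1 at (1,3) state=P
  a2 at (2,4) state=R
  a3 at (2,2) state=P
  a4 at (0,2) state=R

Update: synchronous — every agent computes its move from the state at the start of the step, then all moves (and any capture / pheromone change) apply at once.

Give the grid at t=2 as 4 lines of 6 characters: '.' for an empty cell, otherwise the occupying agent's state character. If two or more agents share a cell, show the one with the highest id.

..P.R.
......
......
...P..

t=1: a0@(0,1):P a1@(2,3):P a2@(3,4):R a3@(2,3):P a4@(0,3):R
t=2: a0@(0,2):P a1@(3,3):P a2@(0,4):R a3@(3,3):P a4@(0,4):R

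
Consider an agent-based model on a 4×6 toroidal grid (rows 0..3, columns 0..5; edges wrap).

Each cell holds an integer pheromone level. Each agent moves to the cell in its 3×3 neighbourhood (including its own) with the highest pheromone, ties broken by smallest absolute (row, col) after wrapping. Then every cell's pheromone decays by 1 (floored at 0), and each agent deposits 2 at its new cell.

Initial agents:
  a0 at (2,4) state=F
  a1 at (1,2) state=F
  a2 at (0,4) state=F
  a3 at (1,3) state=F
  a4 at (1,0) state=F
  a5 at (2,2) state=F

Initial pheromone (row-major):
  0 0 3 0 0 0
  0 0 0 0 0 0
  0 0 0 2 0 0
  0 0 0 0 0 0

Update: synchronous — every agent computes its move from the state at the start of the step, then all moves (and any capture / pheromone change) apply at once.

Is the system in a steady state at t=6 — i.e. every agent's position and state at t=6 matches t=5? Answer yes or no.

t=1: a0@(2,3) a1@(0,2) a2@(0,3) a3@(0,2) a4@(0,0) a5@(2,3) | pheromone: 2 0 6 2 0 0 / 0 0 0 0 0 0 / 0 0 0 5 0 0 / 0 0 0 0 0 0
t=2: a0@(2,3) a1@(0,2) a2@(0,2) a3@(0,2) a4@(0,0) a5@(2,3) | pheromone: 3 0 11 1 0 0 / 0 0 0 0 0 0 / 0 0 0 8 0 0 / 0 0 0 0 0 0
t=3: a0@(2,3) a1@(0,2) a2@(0,2) a3@(0,2) a4@(0,0) a5@(2,3) | pheromone: 4 0 16 0 0 0 / 0 0 0 0 0 0 / 0 0 0 11 0 0 / 0 0 0 0 0 0
t=4: a0@(2,3) a1@(0,2) a2@(0,2) a3@(0,2) a4@(0,0) a5@(2,3) | pheromone: 5 0 21 0 0 0 / 0 0 0 0 0 0 / 0 0 0 14 0 0 / 0 0 0 0 0 0
t=5: a0@(2,3) a1@(0,2) a2@(0,2) a3@(0,2) a4@(0,0) a5@(2,3) | pheromone: 6 0 26 0 0 0 / 0 0 0 0 0 0 / 0 0 0 17 0 0 / 0 0 0 0 0 0
t=6: a0@(2,3) a1@(0,2) a2@(0,2) a3@(0,2) a4@(0,0) a5@(2,3) | pheromone: 7 0 31 0 0 0 / 0 0 0 0 0 0 / 0 0 0 20 0 0 / 0 0 0 0 0 0

yes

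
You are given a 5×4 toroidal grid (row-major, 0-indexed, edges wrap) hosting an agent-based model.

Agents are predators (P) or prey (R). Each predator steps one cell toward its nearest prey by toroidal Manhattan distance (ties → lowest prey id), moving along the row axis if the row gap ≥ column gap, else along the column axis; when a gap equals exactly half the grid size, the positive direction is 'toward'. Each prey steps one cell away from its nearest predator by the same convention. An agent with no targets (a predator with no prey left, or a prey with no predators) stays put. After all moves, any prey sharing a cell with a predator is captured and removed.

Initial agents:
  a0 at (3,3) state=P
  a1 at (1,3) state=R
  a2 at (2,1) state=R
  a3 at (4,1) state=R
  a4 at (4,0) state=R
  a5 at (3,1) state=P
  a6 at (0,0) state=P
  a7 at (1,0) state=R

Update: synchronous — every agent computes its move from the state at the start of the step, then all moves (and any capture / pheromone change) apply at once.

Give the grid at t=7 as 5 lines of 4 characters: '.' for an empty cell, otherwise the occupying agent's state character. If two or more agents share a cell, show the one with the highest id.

....
.PPR
....
..R.
....

t=1: a0@(2,3):P a1@(0,3):R a2@(1,1):R a3@(0,1):R a4@(3,0):R a5@(2,1):P a6@(4,0):P a7@(2,0):R
t=2: a0@(2,0):P a1@(4,3):R a2@(0,1):R a3@(4,1):R a5@(1,1):P a6@(3,0):P a7@(2,1):R
t=3: a0@(2,1):P a1@(0,3):R a2@(4,1):R a3@(3,1):R a5@(0,1):P a6@(4,0):P a7@(2,2):R
t=4: a0@(3,1):P a1@(0,2):R a5@(4,1):P a6@(4,1):P a7@(2,3):R
t=5: a0@(4,1):P a1@(1,2):R a5@(0,1):P a6@(0,1):P a7@(2,2):R
t=6: a0@(0,1):P a1@(2,2):R a5@(1,1):P a6@(1,1):P a7@(1,2):R
t=7: a0@(1,1):P a1@(3,2):R a5@(1,2):P a6@(1,2):P a7@(1,3):R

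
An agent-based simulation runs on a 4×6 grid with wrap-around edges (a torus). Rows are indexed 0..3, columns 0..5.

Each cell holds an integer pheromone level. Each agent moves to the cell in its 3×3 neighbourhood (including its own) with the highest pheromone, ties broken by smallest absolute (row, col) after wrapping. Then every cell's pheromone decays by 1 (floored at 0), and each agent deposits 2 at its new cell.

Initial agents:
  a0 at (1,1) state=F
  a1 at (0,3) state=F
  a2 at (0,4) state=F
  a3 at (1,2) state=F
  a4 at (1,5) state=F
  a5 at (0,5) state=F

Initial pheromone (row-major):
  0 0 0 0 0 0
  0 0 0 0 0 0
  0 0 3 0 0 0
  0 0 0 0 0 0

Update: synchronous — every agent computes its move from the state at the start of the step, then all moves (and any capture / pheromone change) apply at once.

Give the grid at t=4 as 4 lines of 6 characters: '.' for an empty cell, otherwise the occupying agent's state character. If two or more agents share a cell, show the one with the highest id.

t=1: a0@(2,2) a1@(0,2) a2@(0,3) a3@(2,2) a4@(0,0) a5@(0,0) | pheromone: 4 0 2 2 0 0 / 0 0 0 0 0 0 / 0 0 6 0 0 0 / 0 0 0 0 0 0
t=2: a0@(2,2) a1@(0,2) a2@(0,2) a3@(2,2) a4@(0,0) a5@(0,0) | pheromone: 7 0 5 1 0 0 / 0 0 0 0 0 0 / 0 0 9 0 0 0 / 0 0 0 0 0 0
t=3: a0@(2,2) a1@(0,2) a2@(0,2) a3@(2,2) a4@(0,0) a5@(0,0) | pheromone: 10 0 8 0 0 0 / 0 0 0 0 0 0 / 0 0 12 0 0 0 / 0 0 0 0 0 0
t=4: a0@(2,2) a1@(0,2) a2@(0,2) a3@(2,2) a4@(0,0) a5@(0,0) | pheromone: 13 0 11 0 0 0 / 0 0 0 0 0 0 / 0 0 15 0 0 0 / 0 0 0 0 0 0

F.F...
......
..F...
......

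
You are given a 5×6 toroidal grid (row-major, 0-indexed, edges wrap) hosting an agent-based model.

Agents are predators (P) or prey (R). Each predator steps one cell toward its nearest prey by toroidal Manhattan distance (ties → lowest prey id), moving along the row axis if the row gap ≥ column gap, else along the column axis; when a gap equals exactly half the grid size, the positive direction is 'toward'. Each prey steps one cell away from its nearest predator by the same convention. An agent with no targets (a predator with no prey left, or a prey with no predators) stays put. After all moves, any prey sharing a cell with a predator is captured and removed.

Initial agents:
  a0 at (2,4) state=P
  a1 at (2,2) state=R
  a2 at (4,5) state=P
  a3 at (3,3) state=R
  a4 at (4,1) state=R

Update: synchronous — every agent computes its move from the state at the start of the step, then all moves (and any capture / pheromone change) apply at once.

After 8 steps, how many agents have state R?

t=1: a0@(2,3):P a1@(2,1):R a2@(4,0):P a3@(4,3):R a4@(4,2):R
t=2: a0@(2,2):P a1@(2,0):R a2@(4,1):P a3@(0,3):R a4@(4,3):R
t=3: a0@(2,1):P a1@(2,5):R a2@(4,2):P a3@(4,3):R a4@(4,4):R
t=4: a0@(2,0):P a1@(2,4):R a2@(4,3):P a3@(4,4):R a4@(4,5):R
t=5: a0@(2,5):P a1@(2,3):R a2@(4,4):P a3@(4,5):R a4@(4,0):R
t=6: a0@(2,4):P a1@(2,2):R a2@(4,5):P a3@(4,0):R a4@(4,1):R
t=7: a0@(2,3):P a1@(2,1):R a2@(4,0):P a3@(4,1):R a4@(4,2):R
t=8: a0@(2,2):P a1@(2,0):R a2@(4,1):P a3@(4,2):R a4@(4,3):R

3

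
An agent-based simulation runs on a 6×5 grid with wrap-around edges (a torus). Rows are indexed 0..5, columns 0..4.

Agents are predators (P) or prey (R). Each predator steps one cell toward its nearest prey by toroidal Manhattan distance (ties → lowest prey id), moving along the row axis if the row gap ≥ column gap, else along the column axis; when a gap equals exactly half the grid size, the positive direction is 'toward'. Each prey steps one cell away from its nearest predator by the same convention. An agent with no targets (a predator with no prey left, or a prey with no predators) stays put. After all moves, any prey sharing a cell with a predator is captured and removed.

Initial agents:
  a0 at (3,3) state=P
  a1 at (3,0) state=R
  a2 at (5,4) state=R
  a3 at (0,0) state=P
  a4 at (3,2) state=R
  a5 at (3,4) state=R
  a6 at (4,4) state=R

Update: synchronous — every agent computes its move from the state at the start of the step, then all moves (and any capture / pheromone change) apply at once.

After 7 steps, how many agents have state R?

t=1: a0@(3,2):P a1@(3,1):R a2@(4,4):R a3@(5,0):P a4@(3,1):R a5@(3,0):R a6@(5,4):R
t=2: a0@(3,1):P a1@(3,0):R a2@(3,4):R a3@(5,4):P a4@(3,0):R a5@(3,4):R a6@(5,3):R
t=3: a0@(3,0):P a1@(3,4):R a2@(3,3):R a3@(5,3):P a4@(3,4):R a5@(3,3):R a6@(5,2):R
t=4: a0@(3,4):P a1@(3,3):R a2@(3,2):R a3@(5,2):P a4@(3,3):R a5@(3,2):R a6@(5,1):R
t=5: a0@(3,3):P a1@(3,2):R a2@(3,1):R a3@(5,1):P a4@(3,2):R a5@(3,1):R a6@(5,0):R
t=6: a0@(3,2):P a1@(3,1):R a2@(3,0):R a3@(5,0):P a4@(3,1):R a5@(3,0):R a6@(5,4):R
t=7: a0@(3,1):P a1@(3,0):R a2@(3,4):R a3@(5,4):P a4@(3,0):R a5@(3,4):R a6@(5,3):R

5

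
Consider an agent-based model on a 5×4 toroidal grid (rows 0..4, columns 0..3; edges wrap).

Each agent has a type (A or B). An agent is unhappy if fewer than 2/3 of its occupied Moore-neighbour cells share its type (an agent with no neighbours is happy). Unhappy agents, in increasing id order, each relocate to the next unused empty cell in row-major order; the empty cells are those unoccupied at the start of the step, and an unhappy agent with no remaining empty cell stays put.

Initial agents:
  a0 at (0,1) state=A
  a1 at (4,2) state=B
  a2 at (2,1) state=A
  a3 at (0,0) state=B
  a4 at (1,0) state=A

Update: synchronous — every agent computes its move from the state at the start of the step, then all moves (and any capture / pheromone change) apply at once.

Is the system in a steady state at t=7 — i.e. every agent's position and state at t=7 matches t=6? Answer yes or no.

no

t=1: a0@(0,2):A a1@(0,3):B a2@(2,1):A a3@(1,1):B a4@(1,0):A
t=2: a0@(0,0):A a1@(0,1):B a2@(1,2):A a3@(1,3):B a4@(2,0):A
t=3: a0@(0,2):A a1@(0,3):B a2@(1,0):A a3@(1,1):B a4@(2,1):A
t=4: a0@(0,0):A a1@(0,1):B a2@(1,2):A a3@(1,3):B a4@(2,0):A
t=5: a0@(0,2):A a1@(0,3):B a2@(1,0):A a3@(1,1):B a4@(2,1):A
t=6: a0@(0,0):A a1@(0,1):B a2@(1,2):A a3@(1,3):B a4@(2,0):A
t=7: a0@(0,2):A a1@(0,3):B a2@(1,0):A a3@(1,1):B a4@(2,1):A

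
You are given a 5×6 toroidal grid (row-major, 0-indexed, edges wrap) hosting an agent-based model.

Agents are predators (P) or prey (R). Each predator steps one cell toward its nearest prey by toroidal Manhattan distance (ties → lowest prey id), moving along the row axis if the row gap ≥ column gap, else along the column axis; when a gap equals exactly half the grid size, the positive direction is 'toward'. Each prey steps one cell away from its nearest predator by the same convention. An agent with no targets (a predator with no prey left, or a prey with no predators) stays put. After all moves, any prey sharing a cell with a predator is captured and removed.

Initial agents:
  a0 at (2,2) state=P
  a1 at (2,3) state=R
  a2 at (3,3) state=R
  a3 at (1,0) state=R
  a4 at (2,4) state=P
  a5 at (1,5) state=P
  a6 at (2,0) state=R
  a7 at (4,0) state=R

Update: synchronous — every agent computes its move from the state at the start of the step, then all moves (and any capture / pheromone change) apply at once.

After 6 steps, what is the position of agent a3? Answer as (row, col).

t=1: a0@(2,3):P a1@(2,4):R a2@(4,3):R a3@(1,1):R a4@(2,3):P a5@(1,0):P a6@(2,5):R a7@(3,0):R
t=2: a0@(2,4):P a1@(2,5):R a2@(0,3):R a3@(1,2):R a4@(2,4):P a5@(1,1):P a6@(2,0):R a7@(4,0):R
t=3: a0@(2,5):P a1@(2,0):R a2@(4,3):R a3@(1,3):R a4@(2,5):P a5@(1,2):P a6@(2,1):R a7@(3,0):R
t=4: a0@(2,0):P a1@(2,1):R a2@(3,3):R a3@(1,4):R a4@(2,0):P a5@(1,3):P a6@(2,2):R a7@(4,0):R
t=5: a0@(2,1):P a1@(2,2):R a2@(4,3):R a3@(1,5):R a4@(2,1):P a5@(1,4):P a6@(2,3):R a7@(0,0):R
t=6: a0@(2,2):P a1@(2,3):R a2@(3,3):R a3@(1,0):R a4@(2,2):P a5@(1,5):P a6@(2,4):R a7@(4,0):R

(1, 0)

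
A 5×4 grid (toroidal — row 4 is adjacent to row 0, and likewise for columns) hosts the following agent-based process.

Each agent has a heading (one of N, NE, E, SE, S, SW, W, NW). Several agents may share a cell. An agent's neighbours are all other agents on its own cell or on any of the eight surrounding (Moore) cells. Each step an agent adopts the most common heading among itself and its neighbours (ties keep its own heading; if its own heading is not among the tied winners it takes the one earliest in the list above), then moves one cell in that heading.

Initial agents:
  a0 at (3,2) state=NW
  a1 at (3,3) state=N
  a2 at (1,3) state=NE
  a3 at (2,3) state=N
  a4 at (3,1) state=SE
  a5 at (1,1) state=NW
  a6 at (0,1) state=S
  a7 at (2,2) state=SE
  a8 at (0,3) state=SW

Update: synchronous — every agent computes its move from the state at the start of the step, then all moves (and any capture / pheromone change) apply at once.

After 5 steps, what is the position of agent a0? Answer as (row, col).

t=1: a0@(2,2):N a1@(2,3):N a2@(0,0):NE a3@(1,3):N a4@(4,2):SE a5@(0,0):NW a6@(1,1):S a7@(3,3):SE a8@(1,2):SW
t=2: a0@(1,2):N a1@(1,3):N a2@(4,1):NE a3@(0,3):N a4@(0,3):SE a5@(4,3):NW a6@(2,1):S a7@(4,0):SE a8@(0,2):N
t=3: a0@(0,2):N a1@(0,3):N a2@(3,2):NE a3@(4,3):N a4@(4,3):N a5@(3,3):N a6@(3,1):S a7@(0,1):SE a8@(4,2):N
t=4: a0@(4,2):N a1@(4,3):N a2@(2,2):N a3@(3,3):N a4@(3,3):N a5@(2,3):N a6@(4,1):S a7@(4,1):N a8@(3,2):N
t=5: a0@(3,2):N a1@(3,3):N a2@(1,2):N a3@(2,3):N a4@(2,3):N a5@(1,3):N a6@(3,1):N a7@(3,1):N a8@(2,2):N

(3, 2)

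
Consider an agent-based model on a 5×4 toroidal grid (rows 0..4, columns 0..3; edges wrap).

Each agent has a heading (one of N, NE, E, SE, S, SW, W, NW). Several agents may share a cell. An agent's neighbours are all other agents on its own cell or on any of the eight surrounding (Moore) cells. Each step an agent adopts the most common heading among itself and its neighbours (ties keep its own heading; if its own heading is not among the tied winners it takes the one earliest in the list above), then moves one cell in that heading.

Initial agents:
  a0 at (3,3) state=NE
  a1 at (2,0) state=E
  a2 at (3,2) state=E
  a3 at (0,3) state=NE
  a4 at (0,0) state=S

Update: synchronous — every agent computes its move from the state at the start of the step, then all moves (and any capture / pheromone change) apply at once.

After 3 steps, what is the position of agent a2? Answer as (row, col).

t=1: a0@(3,0):E a1@(2,1):E a2@(3,3):E a3@(4,0):NE a4@(1,0):S
t=2: a0@(3,1):E a1@(2,2):E a2@(3,0):E a3@(4,1):E a4@(2,0):S
t=3: a0@(3,2):E a1@(2,3):E a2@(3,1):E a3@(4,2):E a4@(2,1):E

(3, 1)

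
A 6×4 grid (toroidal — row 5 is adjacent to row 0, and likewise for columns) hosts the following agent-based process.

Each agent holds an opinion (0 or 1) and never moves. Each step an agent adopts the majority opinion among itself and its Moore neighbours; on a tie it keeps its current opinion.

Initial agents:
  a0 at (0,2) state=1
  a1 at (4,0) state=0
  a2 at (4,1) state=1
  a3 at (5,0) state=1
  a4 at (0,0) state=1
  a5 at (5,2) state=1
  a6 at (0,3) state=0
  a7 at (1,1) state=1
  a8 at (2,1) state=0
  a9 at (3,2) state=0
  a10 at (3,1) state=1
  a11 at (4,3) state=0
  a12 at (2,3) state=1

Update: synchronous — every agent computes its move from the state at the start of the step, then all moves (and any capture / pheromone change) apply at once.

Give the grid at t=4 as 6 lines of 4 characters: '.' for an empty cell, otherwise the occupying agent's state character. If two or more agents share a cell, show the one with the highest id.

t=1: a0@(0,2):1 a1@(4,0):1 a2@(4,1):1 a3@(5,0):1 a4@(0,0):1 a5@(5,2):1 a6@(0,3):1 a7@(1,1):1 a8@(2,1):0 a9@(3,2):0 a10@(3,1):0 a11@(4,3):0 a12@(2,3):1
t=2: a0@(0,2):1 a1@(4,0):1 a2@(4,1):1 a3@(5,0):1 a4@(0,0):1 a5@(5,2):1 a6@(0,3):1 a7@(1,1):1 a8@(2,1):0 a9@(3,2):0 a10@(3,1):0 a11@(4,3):1 a12@(2,3):1
t=3: (unchanged — steady state)

1.11
.1..
.0.1
.00.
11.1
1.1.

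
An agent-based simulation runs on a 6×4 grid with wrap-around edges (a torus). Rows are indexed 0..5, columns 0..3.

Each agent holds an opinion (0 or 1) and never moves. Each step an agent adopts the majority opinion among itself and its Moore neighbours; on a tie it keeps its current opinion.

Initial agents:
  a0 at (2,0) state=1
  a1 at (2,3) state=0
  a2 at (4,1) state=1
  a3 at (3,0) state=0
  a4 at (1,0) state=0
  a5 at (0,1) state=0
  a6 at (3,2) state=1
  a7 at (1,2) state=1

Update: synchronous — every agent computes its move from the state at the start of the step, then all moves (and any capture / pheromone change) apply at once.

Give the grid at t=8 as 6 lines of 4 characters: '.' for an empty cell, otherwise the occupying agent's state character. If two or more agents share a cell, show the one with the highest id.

t=1: a0@(2,0):0 a1@(2,3):0 a2@(4,1):1 a3@(3,0):0 a4@(1,0):0 a5@(0,1):0 a6@(3,2):1 a7@(1,2):0
t=2: (unchanged — steady state)

.0..
0.0.
0..0
0.1.
.1..
....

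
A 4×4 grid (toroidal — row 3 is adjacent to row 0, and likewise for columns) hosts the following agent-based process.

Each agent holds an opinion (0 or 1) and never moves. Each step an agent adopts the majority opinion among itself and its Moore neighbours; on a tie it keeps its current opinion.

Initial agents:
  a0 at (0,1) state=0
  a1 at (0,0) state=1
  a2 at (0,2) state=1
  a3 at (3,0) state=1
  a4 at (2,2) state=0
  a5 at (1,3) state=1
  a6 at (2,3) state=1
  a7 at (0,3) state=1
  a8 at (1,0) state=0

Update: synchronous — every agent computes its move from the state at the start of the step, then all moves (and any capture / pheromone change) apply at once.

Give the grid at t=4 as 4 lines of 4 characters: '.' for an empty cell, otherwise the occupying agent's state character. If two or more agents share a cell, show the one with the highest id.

1111
1..1
..11
1...

t=1: a0@(0,1):1 a1@(0,0):1 a2@(0,2):1 a3@(3,0):1 a4@(2,2):1 a5@(1,3):1 a6@(2,3):1 a7@(0,3):1 a8@(1,0):1
t=2: (unchanged — steady state)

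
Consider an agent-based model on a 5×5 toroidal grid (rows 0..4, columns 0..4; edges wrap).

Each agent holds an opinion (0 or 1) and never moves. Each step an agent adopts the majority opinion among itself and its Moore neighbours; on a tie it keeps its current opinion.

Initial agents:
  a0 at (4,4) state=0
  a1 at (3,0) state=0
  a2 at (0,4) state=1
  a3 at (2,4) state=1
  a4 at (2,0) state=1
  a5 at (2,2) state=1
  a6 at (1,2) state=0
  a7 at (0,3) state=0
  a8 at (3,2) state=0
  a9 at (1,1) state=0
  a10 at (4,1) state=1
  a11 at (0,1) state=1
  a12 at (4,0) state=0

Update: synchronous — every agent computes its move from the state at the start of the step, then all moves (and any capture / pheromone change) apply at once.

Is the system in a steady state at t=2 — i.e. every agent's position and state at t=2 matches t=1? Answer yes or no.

t=1: a0@(4,4):0 a1@(3,0):0 a2@(0,4):0 a3@(2,4):1 a4@(2,0):1 a5@(2,2):0 a6@(1,2):0 a7@(0,3):0 a8@(3,2):1 a9@(1,1):1 a10@(4,1):0 a11@(0,1):0 a12@(4,0):0
t=2: a0@(4,4):0 a1@(3,0):0 a2@(0,4):0 a3@(2,4):1 a4@(2,0):1 a5@(2,2):0 a6@(1,2):0 a7@(0,3):0 a8@(3,2):0 a9@(1,1):0 a10@(4,1):0 a11@(0,1):0 a12@(4,0):0

no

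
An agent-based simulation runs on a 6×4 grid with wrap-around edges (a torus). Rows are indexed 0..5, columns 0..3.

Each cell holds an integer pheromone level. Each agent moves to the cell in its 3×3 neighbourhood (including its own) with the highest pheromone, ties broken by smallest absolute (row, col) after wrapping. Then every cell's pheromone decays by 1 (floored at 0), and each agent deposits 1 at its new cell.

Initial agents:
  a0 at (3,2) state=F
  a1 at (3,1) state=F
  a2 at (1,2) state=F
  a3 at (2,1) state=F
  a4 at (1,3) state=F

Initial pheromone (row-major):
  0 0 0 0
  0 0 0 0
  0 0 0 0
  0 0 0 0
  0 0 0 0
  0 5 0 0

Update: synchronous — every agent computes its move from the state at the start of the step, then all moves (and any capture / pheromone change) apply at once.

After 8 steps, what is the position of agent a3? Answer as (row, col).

t=1: a0@(2,1) a1@(2,0) a2@(0,1) a3@(1,0) a4@(0,0) | pheromone: 1 1 0 0 / 1 0 0 0 / 1 1 0 0 / 0 0 0 0 / 0 0 0 0 / 0 4 0 0
t=2: a0@(1,0) a1@(1,0) a2@(5,1) a3@(0,0) a4@(5,1) | pheromone: 1 0 0 0 / 2 0 0 0 / 0 0 0 0 / 0 0 0 0 / 0 0 0 0 / 0 5 0 0
t=3: a0@(1,0) a1@(1,0) a2@(5,1) a3@(5,1) a4@(5,1) | pheromone: 0 0 0 0 / 3 0 0 0 / 0 0 0 0 / 0 0 0 0 / 0 0 0 0 / 0 7 0 0
t=4: a0@(1,0) a1@(1,0) a2@(5,1) a3@(5,1) a4@(5,1) | pheromone: 0 0 0 0 / 4 0 0 0 / 0 0 0 0 / 0 0 0 0 / 0 0 0 0 / 0 9 0 0
t=5: a0@(1,0) a1@(1,0) a2@(5,1) a3@(5,1) a4@(5,1) | pheromone: 0 0 0 0 / 5 0 0 0 / 0 0 0 0 / 0 0 0 0 / 0 0 0 0 / 0 11 0 0
t=6: a0@(1,0) a1@(1,0) a2@(5,1) a3@(5,1) a4@(5,1) | pheromone: 0 0 0 0 / 6 0 0 0 / 0 0 0 0 / 0 0 0 0 / 0 0 0 0 / 0 13 0 0
t=7: a0@(1,0) a1@(1,0) a2@(5,1) a3@(5,1) a4@(5,1) | pheromone: 0 0 0 0 / 7 0 0 0 / 0 0 0 0 / 0 0 0 0 / 0 0 0 0 / 0 15 0 0
t=8: a0@(1,0) a1@(1,0) a2@(5,1) a3@(5,1) a4@(5,1) | pheromone: 0 0 0 0 / 8 0 0 0 / 0 0 0 0 / 0 0 0 0 / 0 0 0 0 / 0 17 0 0

(5, 1)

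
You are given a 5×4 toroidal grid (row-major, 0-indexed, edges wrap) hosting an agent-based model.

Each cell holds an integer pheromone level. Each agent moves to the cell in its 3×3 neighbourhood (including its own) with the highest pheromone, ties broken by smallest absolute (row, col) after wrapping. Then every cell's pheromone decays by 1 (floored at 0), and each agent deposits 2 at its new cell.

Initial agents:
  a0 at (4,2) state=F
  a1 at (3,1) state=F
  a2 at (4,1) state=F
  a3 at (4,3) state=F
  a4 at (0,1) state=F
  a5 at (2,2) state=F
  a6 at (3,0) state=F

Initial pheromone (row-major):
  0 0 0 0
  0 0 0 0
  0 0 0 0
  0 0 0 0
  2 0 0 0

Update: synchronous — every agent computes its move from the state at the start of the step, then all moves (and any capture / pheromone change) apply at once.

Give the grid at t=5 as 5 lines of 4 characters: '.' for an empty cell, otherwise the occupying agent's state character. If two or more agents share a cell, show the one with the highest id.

....
....
....
....
F...

t=1: a0@(0,1) a1@(4,0) a2@(4,0) a3@(4,0) a4@(4,0) a5@(1,1) a6@(4,0) | pheromone: 0 2 0 0 / 0 2 0 0 / 0 0 0 0 / 0 0 0 0 / 11 0 0 0
t=2: a0@(4,0) a1@(4,0) a2@(4,0) a3@(4,0) a4@(4,0) a5@(0,1) a6@(4,0) | pheromone: 0 3 0 0 / 0 1 0 0 / 0 0 0 0 / 0 0 0 0 / 22 0 0 0
t=3: a0@(4,0) a1@(4,0) a2@(4,0) a3@(4,0) a4@(4,0) a5@(4,0) a6@(4,0) | pheromone: 0 2 0 0 / 0 0 0 0 / 0 0 0 0 / 0 0 0 0 / 35 0 0 0
t=4: a0@(4,0) a1@(4,0) a2@(4,0) a3@(4,0) a4@(4,0) a5@(4,0) a6@(4,0) | pheromone: 0 1 0 0 / 0 0 0 0 / 0 0 0 0 / 0 0 0 0 / 48 0 0 0
t=5: a0@(4,0) a1@(4,0) a2@(4,0) a3@(4,0) a4@(4,0) a5@(4,0) a6@(4,0) | pheromone: 0 0 0 0 / 0 0 0 0 / 0 0 0 0 / 0 0 0 0 / 61 0 0 0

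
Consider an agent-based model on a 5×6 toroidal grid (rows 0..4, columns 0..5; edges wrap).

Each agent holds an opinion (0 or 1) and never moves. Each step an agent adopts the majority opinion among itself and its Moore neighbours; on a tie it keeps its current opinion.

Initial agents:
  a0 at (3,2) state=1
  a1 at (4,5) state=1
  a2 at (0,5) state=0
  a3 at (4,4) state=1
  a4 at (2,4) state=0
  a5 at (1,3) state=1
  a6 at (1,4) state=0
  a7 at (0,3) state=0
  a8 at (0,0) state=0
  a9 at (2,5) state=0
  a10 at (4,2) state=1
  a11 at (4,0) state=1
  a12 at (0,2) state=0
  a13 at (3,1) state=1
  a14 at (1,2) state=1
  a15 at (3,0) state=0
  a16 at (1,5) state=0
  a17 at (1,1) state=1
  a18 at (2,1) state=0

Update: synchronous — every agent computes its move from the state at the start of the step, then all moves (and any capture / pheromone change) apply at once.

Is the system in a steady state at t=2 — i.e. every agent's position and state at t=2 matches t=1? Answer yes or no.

no

t=1: a0@(3,2):1 a1@(4,5):1 a2@(0,5):0 a3@(4,4):1 a4@(2,4):0 a5@(1,3):0 a6@(1,4):0 a7@(0,3):1 a8@(0,0):0 a9@(2,5):0 a10@(4,2):1 a11@(4,0):1 a12@(0,2):1 a13@(3,1):1 a14@(1,2):1 a15@(3,0):0 a16@(1,5):0 a17@(1,1):0 a18@(2,1):1
t=2: a0@(3,2):1 a1@(4,5):1 a2@(0,5):0 a3@(4,4):1 a4@(2,4):0 a5@(1,3):0 a6@(1,4):0 a7@(0,3):1 a8@(0,0):0 a9@(2,5):0 a10@(4,2):1 a11@(4,0):1 a12@(0,2):1 a13@(3,1):1 a14@(1,2):1 a15@(3,0):1 a16@(1,5):0 a17@(1,1):1 a18@(2,1):1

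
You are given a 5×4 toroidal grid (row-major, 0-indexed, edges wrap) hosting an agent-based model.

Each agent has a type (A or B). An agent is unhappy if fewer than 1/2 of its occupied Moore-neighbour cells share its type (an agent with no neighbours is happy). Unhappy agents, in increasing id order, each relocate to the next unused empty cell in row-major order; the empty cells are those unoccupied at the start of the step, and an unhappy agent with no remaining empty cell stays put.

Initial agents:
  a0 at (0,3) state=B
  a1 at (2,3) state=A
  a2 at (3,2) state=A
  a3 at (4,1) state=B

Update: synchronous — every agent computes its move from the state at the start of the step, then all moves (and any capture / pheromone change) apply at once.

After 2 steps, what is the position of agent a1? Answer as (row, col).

t=1: a0@(0,3):B a1@(2,3):A a2@(3,2):A a3@(0,0):B
t=2: (unchanged — steady state)

(2, 3)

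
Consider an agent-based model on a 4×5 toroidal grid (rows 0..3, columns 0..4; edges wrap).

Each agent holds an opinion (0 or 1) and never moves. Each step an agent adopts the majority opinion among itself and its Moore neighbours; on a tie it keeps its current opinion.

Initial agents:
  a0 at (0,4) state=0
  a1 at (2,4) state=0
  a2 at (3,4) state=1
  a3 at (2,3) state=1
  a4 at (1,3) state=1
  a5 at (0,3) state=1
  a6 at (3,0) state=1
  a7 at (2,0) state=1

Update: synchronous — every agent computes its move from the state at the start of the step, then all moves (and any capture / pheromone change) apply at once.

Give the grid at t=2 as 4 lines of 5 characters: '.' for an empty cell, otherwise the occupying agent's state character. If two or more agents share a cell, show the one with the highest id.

...11
...1.
1..11
1...1

t=1: a0@(0,4):1 a1@(2,4):1 a2@(3,4):1 a3@(2,3):1 a4@(1,3):1 a5@(0,3):1 a6@(3,0):1 a7@(2,0):1
t=2: (unchanged — steady state)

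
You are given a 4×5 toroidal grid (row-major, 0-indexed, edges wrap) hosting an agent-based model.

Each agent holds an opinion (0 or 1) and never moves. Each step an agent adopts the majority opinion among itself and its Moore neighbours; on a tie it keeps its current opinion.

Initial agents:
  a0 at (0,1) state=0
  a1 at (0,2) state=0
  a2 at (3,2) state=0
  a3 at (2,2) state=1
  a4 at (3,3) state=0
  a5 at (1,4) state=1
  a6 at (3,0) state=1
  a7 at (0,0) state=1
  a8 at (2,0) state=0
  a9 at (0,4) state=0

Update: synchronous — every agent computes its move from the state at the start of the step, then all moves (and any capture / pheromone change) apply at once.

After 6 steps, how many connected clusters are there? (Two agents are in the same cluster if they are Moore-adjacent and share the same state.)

t=1: a0@(0,1):0 a1@(0,2):0 a2@(3,2):0 a3@(2,2):0 a4@(3,3):0 a5@(1,4):1 a6@(3,0):0 a7@(0,0):1 a8@(2,0):1 a9@(0,4):1
t=2: a0@(0,1):0 a1@(0,2):0 a2@(3,2):0 a3@(2,2):0 a4@(3,3):0 a5@(1,4):1 a6@(3,0):1 a7@(0,0):1 a8@(2,0):1 a9@(0,4):1
t=3: (unchanged — steady state)

2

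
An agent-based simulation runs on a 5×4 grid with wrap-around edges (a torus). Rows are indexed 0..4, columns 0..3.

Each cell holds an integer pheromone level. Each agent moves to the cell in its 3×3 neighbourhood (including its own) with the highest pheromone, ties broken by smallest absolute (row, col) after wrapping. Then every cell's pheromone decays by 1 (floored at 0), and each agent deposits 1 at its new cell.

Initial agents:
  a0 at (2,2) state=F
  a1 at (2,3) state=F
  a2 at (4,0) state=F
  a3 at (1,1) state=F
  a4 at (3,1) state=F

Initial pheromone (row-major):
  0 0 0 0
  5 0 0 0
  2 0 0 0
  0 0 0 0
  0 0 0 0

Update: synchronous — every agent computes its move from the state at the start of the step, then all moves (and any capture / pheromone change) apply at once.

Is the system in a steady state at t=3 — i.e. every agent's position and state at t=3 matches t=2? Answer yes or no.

t=1: a0@(1,1) a1@(1,0) a2@(0,0) a3@(1,0) a4@(2,0) | pheromone: 1 0 0 0 / 6 1 0 0 / 2 0 0 0 / 0 0 0 0 / 0 0 0 0
t=2: a0@(1,0) a1@(1,0) a2@(1,0) a3@(1,0) a4@(1,0) | pheromone: 0 0 0 0 / 10 0 0 0 / 1 0 0 0 / 0 0 0 0 / 0 0 0 0
t=3: a0@(1,0) a1@(1,0) a2@(1,0) a3@(1,0) a4@(1,0) | pheromone: 0 0 0 0 / 14 0 0 0 / 0 0 0 0 / 0 0 0 0 / 0 0 0 0

yes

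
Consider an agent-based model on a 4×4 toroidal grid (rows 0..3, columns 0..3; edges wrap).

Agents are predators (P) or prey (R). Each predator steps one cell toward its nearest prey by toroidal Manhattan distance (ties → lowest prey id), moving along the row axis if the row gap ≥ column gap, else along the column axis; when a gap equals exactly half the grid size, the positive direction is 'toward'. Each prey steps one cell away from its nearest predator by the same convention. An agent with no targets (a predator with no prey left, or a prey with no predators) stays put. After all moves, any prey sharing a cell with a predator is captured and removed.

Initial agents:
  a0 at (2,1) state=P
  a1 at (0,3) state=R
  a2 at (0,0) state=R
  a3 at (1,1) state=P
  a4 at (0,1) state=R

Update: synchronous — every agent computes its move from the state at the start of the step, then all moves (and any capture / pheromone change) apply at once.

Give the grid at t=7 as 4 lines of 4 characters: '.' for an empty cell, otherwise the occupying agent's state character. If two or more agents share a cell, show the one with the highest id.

t=1: a0@(3,1):P a1@(0,2):R a2@(3,0):R a3@(0,1):P
t=2: a0@(3,0):P a1@(0,3):R a2@(3,3):R a3@(0,2):P
t=3: a0@(3,3):P a1@(0,0):R a2@(3,2):R a3@(0,3):P
t=4: a0@(3,2):P a1@(0,1):R a2@(3,1):R a3@(0,0):P
t=5: a0@(3,1):P a1@(0,2):R a2@(3,0):R a3@(0,1):P
t=6: a0@(3,0):P a1@(0,3):R a2@(3,3):R a3@(0,2):P
t=7: a0@(3,3):P a1@(0,0):R a2@(3,2):R a3@(0,3):P

R..P
....
....
..RP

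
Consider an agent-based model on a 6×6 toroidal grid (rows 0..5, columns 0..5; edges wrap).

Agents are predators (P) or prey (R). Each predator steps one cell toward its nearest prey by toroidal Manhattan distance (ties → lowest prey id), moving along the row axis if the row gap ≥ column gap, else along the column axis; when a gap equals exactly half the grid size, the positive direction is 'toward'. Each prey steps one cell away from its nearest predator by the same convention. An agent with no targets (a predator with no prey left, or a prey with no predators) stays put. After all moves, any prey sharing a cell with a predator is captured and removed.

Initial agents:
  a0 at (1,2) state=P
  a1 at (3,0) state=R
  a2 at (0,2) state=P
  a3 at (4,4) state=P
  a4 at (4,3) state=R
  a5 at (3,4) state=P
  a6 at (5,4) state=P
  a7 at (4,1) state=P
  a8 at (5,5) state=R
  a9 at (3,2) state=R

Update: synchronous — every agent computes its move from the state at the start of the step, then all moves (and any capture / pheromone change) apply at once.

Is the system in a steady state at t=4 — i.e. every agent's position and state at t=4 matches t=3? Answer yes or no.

yes

t=1: a0@(2,2):P a2@(5,2):P a3@(4,3):P a4@(4,2):R a5@(3,5):P a6@(5,5):P a7@(3,1):P a8@(5,0):R a9@(4,2):R
t=2: a0@(3,2):P a2@(4,2):P a3@(4,2):P a5@(4,5):P a6@(5,0):P a7@(4,1):P a8@(5,1):R
t=3: a0@(4,2):P a2@(5,2):P a3@(5,2):P a5@(4,0):P a6@(5,1):P a7@(5,1):P
t=4: (unchanged — steady state)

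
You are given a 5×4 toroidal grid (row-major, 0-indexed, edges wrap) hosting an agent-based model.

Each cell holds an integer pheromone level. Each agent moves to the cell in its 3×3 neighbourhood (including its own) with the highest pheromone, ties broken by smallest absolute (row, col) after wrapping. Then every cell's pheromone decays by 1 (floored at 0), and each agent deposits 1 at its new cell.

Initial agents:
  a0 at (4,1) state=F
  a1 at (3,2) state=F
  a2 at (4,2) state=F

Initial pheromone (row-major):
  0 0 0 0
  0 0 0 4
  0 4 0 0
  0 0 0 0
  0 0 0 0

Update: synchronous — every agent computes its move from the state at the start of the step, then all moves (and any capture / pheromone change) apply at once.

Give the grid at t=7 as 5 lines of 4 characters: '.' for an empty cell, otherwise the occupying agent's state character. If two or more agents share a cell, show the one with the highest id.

t=1: a0@(0,0) a1@(2,1) a2@(0,1) | pheromone: 1 1 0 0 / 0 0 0 3 / 0 4 0 0 / 0 0 0 0 / 0 0 0 0
t=2: a0@(1,3) a1@(2,1) a2@(0,0) | pheromone: 1 0 0 0 / 0 0 0 3 / 0 4 0 0 / 0 0 0 0 / 0 0 0 0
t=3: a0@(1,3) a1@(2,1) a2@(1,3) | pheromone: 0 0 0 0 / 0 0 0 4 / 0 4 0 0 / 0 0 0 0 / 0 0 0 0
t=4: a0@(1,3) a1@(2,1) a2@(1,3) | pheromone: 0 0 0 0 / 0 0 0 5 / 0 4 0 0 / 0 0 0 0 / 0 0 0 0
t=5: a0@(1,3) a1@(2,1) a2@(1,3) | pheromone: 0 0 0 0 / 0 0 0 6 / 0 4 0 0 / 0 0 0 0 / 0 0 0 0
t=6: a0@(1,3) a1@(2,1) a2@(1,3) | pheromone: 0 0 0 0 / 0 0 0 7 / 0 4 0 0 / 0 0 0 0 / 0 0 0 0
t=7: a0@(1,3) a1@(2,1) a2@(1,3) | pheromone: 0 0 0 0 / 0 0 0 8 / 0 4 0 0 / 0 0 0 0 / 0 0 0 0

....
...F
.F..
....
....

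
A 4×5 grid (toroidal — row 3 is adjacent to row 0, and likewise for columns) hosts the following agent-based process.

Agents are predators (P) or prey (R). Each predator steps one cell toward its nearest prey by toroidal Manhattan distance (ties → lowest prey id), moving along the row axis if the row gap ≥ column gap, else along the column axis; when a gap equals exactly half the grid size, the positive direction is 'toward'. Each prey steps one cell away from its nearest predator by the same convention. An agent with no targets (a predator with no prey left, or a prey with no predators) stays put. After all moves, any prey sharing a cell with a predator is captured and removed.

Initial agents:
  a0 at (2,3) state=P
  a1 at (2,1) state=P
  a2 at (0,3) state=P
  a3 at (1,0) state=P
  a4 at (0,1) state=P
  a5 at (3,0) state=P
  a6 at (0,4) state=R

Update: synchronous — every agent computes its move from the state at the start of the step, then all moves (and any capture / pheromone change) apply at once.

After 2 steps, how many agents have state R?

t=1: a0@(3,3):P a1@(3,1):P a2@(0,4):P a3@(0,0):P a4@(0,0):P a5@(0,0):P
t=2: (unchanged — steady state)

0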